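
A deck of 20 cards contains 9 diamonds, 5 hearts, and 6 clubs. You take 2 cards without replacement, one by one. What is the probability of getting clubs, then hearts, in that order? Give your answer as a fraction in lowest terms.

Multiply the probability of each draw given the previous ones:
P = 6/20 × 5/19 = 30/380 = 3/38.

3/38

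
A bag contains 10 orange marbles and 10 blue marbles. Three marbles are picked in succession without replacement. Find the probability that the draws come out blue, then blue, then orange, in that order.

Multiply the probability of each draw given the previous ones:
P = 10/20 × 9/19 × 10/18 = 900/6840 = 5/38.

5/38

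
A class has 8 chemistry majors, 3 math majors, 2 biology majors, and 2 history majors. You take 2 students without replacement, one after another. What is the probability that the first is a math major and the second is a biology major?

Multiply the probability of each draw given the previous ones:
P = 3/15 × 2/14 = 6/210 = 1/35.

1/35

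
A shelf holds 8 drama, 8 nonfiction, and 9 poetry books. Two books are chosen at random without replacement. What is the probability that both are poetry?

P(every draw is poetry) = 9/25 × 8/24 = 72/600 = 3/25.

3/25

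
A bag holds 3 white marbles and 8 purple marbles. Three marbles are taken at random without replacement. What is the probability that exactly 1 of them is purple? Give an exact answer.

8/55

One ordering (purple drawn first) has probability 8/11 × 3/10 × 2/9 = 48/990 = 8/165.
There are C(3,1) = 3 such orderings, each equally likely, so P = 3 × 8/165 = 8/55.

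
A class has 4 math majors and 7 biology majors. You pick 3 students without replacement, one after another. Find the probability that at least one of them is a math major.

P(no math majors) = 7/11 × 6/10 × 5/9 = 210/990 = 7/33.
P(at least one) = 1 − 7/33 = 26/33.

26/33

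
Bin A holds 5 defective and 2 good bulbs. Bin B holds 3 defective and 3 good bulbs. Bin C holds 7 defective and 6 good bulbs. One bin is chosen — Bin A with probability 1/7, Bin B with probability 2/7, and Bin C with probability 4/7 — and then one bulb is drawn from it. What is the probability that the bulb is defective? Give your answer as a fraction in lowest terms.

From Bin A: P(defective) = 5/7.
From Bin B: P(defective) = 3/6.
From Bin C: P(defective) = 7/13.
Total probability = (1/7)(5/7) + (2/7)(3/6) + (4/7)(7/13) = 352/637.

352/637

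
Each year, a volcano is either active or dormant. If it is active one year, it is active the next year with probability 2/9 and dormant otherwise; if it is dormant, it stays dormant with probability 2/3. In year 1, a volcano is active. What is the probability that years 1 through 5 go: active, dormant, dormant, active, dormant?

98/729

Year 1 is given. For each transition, use the conditional probability from the current state:
P(dormant | active) = 7/9; P(dormant | dormant) = 2/3; P(active | dormant) = 1/3; P(dormant | active) = 7/9.
P = 7/9 × 2/3 × 1/3 × 7/9 = 98/729.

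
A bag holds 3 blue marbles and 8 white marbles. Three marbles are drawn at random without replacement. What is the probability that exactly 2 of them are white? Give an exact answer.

28/55

One ordering (white drawn first) has probability 8/11 × 7/10 × 3/9 = 168/990 = 28/165.
There are C(3,2) = 3 such orderings, each equally likely, so P = 3 × 28/165 = 28/55.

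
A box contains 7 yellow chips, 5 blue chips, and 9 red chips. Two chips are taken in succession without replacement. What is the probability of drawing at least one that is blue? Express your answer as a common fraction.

3/7

P(no blue) = 16/21 × 15/20 = 240/420 = 4/7.
P(at least one) = 1 − 4/7 = 3/7.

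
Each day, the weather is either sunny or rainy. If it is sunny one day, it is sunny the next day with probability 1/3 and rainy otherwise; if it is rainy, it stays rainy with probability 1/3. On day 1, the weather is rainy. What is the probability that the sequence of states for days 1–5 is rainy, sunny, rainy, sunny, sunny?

8/81

Day 1 is given. For each transition, use the conditional probability from the current state:
P(sunny | rainy) = 2/3; P(rainy | sunny) = 2/3; P(sunny | rainy) = 2/3; P(sunny | sunny) = 1/3.
P = 2/3 × 2/3 × 2/3 × 1/3 = 8/81.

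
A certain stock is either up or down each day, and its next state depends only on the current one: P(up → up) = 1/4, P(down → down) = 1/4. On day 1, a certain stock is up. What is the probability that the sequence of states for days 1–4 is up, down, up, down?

27/64

Day 1 is given. For each transition, use the conditional probability from the current state:
P(down | up) = 3/4; P(up | down) = 3/4; P(down | up) = 3/4.
P = 3/4 × 3/4 × 3/4 = 27/64.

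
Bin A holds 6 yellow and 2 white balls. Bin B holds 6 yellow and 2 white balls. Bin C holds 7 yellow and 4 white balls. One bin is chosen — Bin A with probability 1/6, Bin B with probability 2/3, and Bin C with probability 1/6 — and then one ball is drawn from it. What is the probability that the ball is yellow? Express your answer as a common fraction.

From Bin A: P(yellow) = 6/8.
From Bin B: P(yellow) = 6/8.
From Bin C: P(yellow) = 7/11.
Total probability = (1/6)(6/8) + (2/3)(6/8) + (1/6)(7/11) = 193/264.

193/264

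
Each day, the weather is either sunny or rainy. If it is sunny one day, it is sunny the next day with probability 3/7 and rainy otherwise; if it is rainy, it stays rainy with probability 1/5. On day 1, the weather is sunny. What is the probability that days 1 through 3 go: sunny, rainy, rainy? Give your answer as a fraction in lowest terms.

Day 1 is given. For each transition, use the conditional probability from the current state:
P(rainy | sunny) = 4/7; P(rainy | rainy) = 1/5.
P = 4/7 × 1/5 = 4/35.

4/35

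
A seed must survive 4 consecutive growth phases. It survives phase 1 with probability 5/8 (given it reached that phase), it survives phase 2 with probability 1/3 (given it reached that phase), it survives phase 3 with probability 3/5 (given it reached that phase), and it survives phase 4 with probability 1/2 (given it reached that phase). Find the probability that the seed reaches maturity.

Each stage is reached only if all earlier stages succeed, so
P = 5/8 × 1/3 × 3/5 × 1/2 = 15/240 = 1/16.

1/16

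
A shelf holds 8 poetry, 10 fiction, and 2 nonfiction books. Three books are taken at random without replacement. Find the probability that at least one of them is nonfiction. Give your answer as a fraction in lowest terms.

27/95

P(no nonfiction) = 18/20 × 17/19 × 16/18 = 4896/6840 = 68/95.
P(at least one) = 1 − 68/95 = 27/95.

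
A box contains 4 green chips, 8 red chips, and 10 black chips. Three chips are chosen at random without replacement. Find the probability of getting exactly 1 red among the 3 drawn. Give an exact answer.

26/55

One ordering (red drawn first) has probability 8/22 × 14/21 × 13/20 = 1456/9240 = 26/165.
There are C(3,1) = 3 such orderings, each equally likely, so P = 3 × 26/165 = 26/55.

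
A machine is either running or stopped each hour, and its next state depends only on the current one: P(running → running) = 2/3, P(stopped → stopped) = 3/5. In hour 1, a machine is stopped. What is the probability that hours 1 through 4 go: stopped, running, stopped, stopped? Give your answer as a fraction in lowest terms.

Hour 1 is given. For each transition, use the conditional probability from the current state:
P(running | stopped) = 2/5; P(stopped | running) = 1/3; P(stopped | stopped) = 3/5.
P = 2/5 × 1/3 × 3/5 = 6/75 = 2/25.

2/25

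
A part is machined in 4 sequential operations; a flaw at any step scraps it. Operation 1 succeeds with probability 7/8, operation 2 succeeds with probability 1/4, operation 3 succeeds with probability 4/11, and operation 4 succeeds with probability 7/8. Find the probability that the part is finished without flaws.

Each stage is reached only if all earlier stages succeed, so
P = 7/8 × 1/4 × 4/11 × 7/8 = 196/2816 = 49/704.

49/704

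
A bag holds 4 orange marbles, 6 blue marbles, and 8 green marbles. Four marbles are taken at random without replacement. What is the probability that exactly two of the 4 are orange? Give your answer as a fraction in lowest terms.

One ordering (orange drawn first) has probability 4/18 × 3/17 × 14/16 × 13/15 = 2184/73440 = 91/3060.
There are C(4,2) = 6 such orderings, each equally likely, so P = 6 × 91/3060 = 91/510.

91/510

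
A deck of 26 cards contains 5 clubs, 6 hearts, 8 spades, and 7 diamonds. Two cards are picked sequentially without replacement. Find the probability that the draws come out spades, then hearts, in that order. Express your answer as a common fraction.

Chain rule:
P = 8/26 × 6/25 = 48/650 = 24/325.

24/325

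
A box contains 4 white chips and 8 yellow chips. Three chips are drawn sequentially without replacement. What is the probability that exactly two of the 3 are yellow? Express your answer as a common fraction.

One ordering (yellow drawn first) has probability 8/12 × 7/11 × 4/10 = 224/1320 = 28/165.
There are C(3,2) = 3 such orderings, each equally likely, so P = 3 × 28/165 = 28/55.

28/55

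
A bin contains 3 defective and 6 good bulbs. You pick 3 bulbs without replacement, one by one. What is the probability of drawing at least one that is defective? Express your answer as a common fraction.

P(no defective) = 6/9 × 5/8 × 4/7 = 120/504 = 5/21.
P(at least one) = 1 − 5/21 = 16/21.

16/21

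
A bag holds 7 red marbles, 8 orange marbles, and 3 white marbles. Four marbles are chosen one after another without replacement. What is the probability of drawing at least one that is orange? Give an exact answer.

P(no orange) = 10/18 × 9/17 × 8/16 × 7/15 = 5040/73440 = 7/102.
P(at least one) = 1 − 7/102 = 95/102.

95/102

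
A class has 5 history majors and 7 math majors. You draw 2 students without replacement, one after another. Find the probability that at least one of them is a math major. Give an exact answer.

P(no math majors) = 5/12 × 4/11 = 20/132 = 5/33.
P(at least one) = 1 − 5/33 = 28/33.

28/33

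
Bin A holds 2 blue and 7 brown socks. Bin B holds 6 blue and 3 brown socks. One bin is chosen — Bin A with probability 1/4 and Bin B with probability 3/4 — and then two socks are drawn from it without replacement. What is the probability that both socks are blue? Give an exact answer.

23/72

From Bin A: P(both blue) = (2/9)(1/8) = 1/36.
From Bin B: P(both blue) = (6/9)(5/8) = 5/12.
Total probability = (1/4)(1/36) + (3/4)(5/12) = 23/72.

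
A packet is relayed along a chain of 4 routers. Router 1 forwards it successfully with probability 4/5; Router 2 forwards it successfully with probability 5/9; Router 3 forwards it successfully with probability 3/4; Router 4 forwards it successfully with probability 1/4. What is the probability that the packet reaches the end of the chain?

1/12

Each stage is reached only if all earlier stages succeed, so
P = 4/5 × 5/9 × 3/4 × 1/4 = 60/720 = 1/12.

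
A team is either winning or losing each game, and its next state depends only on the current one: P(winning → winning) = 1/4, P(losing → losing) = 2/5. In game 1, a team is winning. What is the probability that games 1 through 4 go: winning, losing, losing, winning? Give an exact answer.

Game 1 is given. For each transition, use the conditional probability from the current state:
P(losing | winning) = 3/4; P(losing | losing) = 2/5; P(winning | losing) = 3/5.
P = 3/4 × 2/5 × 3/5 = 18/100 = 9/50.

9/50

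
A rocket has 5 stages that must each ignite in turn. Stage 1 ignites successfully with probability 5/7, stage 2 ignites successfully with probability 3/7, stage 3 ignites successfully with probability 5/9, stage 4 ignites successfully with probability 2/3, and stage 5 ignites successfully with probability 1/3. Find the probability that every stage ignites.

Each stage is reached only if all earlier stages succeed, so
P = 5/7 × 3/7 × 5/9 × 2/3 × 1/3 = 150/3969 = 50/1323.

50/1323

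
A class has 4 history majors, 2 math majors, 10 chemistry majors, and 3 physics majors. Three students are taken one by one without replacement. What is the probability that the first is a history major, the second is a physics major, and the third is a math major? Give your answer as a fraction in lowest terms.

4/969

Multiply the probability of each draw given the previous ones:
P = 4/19 × 3/18 × 2/17 = 24/5814 = 4/969.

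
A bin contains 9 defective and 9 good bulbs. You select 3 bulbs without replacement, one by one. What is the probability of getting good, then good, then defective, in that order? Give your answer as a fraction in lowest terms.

Chain rule:
P = 9/18 × 8/17 × 9/16 = 648/4896 = 9/68.

9/68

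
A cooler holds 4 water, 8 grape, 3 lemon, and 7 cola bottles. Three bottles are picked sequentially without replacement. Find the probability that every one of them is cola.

1/44

P = 7/22 × 6/21 × 5/20 = 210/9240 = 1/44.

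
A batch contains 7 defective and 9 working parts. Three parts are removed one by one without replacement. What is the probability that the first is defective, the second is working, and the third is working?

Chain rule:
P = 7/16 × 9/15 × 8/14 = 504/3360 = 3/20.

3/20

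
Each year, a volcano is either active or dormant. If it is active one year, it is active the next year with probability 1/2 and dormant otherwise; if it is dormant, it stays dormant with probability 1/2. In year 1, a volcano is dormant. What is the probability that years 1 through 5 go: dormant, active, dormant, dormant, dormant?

1/16

Year 1 is given. For each transition, use the conditional probability from the current state:
P(active | dormant) = 1/2; P(dormant | active) = 1/2; P(dormant | dormant) = 1/2; P(dormant | dormant) = 1/2.
P = 1/2 × 1/2 × 1/2 × 1/2 = 1/16.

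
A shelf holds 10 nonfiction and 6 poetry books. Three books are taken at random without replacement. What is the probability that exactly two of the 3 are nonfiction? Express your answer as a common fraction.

One ordering (nonfiction drawn first) has probability 10/16 × 9/15 × 6/14 = 540/3360 = 9/56.
There are C(3,2) = 3 such orderings, each equally likely, so P = 3 × 9/56 = 27/56.

27/56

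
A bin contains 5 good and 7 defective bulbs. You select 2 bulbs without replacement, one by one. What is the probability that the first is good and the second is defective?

Chain rule:
P = 5/12 × 7/11 = 35/132.

35/132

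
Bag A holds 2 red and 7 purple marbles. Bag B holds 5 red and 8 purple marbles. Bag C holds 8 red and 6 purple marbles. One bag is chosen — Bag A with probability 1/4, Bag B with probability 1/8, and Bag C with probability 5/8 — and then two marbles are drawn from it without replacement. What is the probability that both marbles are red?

31/144

From Bag A: P(both red) = (2/9)(1/8) = 1/36.
From Bag B: P(both red) = (5/13)(4/12) = 5/39.
From Bag C: P(both red) = (8/14)(7/13) = 4/13.
Total probability = (1/4)(1/36) + (1/8)(5/39) + (5/8)(4/13) = 31/144.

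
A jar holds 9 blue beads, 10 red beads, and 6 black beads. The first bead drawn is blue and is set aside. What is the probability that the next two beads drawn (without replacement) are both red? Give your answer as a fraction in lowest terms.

15/92

After the first draw, 10 of the remaining 24 beads are red.
P = 10/24 × 9/23 = 90/552 = 15/92.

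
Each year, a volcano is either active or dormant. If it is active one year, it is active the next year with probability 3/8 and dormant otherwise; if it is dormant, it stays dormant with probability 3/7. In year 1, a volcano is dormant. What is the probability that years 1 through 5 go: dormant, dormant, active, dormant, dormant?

45/686

Year 1 is given. For each transition, use the conditional probability from the current state:
P(dormant | dormant) = 3/7; P(active | dormant) = 4/7; P(dormant | active) = 5/8; P(dormant | dormant) = 3/7.
P = 3/7 × 4/7 × 5/8 × 3/7 = 180/2744 = 45/686.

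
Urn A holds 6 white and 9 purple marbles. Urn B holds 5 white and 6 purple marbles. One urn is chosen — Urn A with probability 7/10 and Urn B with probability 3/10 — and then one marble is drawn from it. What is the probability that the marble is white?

From Urn A: P(white) = 6/15.
From Urn B: P(white) = 5/11.
Total probability = (7/10)(6/15) + (3/10)(5/11) = 229/550.

229/550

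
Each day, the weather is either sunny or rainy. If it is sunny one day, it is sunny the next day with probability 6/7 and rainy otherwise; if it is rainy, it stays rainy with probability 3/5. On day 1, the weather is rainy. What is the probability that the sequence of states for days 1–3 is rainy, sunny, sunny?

Day 1 is given. For each transition, use the conditional probability from the current state:
P(sunny | rainy) = 2/5; P(sunny | sunny) = 6/7.
P = 2/5 × 6/7 = 12/35.

12/35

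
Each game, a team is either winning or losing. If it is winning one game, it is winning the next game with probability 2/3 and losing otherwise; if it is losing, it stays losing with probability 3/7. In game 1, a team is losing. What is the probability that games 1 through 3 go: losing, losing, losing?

9/49

Game 1 is given. For each transition, use the conditional probability from the current state:
P(losing | losing) = 3/7; P(losing | losing) = 3/7.
P = 3/7 × 3/7 = 9/49.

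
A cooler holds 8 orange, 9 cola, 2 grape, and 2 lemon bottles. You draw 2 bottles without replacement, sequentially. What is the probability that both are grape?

1/210

P(all grape) = 2/21 × 1/20 = 2/420 = 1/210.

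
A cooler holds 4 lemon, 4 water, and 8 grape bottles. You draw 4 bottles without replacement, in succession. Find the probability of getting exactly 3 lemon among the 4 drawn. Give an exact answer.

12/455

One ordering (lemon drawn first) has probability 4/16 × 3/15 × 2/14 × 12/13 = 288/43680 = 3/455.
There are C(4,3) = 4 such orderings, each equally likely, so P = 4 × 3/455 = 12/455.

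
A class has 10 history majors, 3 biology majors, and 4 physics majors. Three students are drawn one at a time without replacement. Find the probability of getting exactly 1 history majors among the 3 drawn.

One ordering (a history major drawn first) has probability 10/17 × 7/16 × 6/15 = 420/4080 = 7/68.
There are C(3,1) = 3 such orderings, each equally likely, so P = 3 × 7/68 = 21/68.

21/68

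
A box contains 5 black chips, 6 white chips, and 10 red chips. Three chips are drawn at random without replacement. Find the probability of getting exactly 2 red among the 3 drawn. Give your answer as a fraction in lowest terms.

One ordering (red drawn first) has probability 10/21 × 9/20 × 11/19 = 990/7980 = 33/266.
There are C(3,2) = 3 such orderings, each equally likely, so P = 3 × 33/266 = 99/266.

99/266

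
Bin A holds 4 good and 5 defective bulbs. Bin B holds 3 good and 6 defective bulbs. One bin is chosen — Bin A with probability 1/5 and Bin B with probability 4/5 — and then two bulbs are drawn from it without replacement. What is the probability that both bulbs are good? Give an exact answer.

From Bin A: P(both good) = (4/9)(3/8) = 1/6.
From Bin B: P(both good) = (3/9)(2/8) = 1/12.
Total probability = (1/5)(1/6) + (4/5)(1/12) = 1/10.

1/10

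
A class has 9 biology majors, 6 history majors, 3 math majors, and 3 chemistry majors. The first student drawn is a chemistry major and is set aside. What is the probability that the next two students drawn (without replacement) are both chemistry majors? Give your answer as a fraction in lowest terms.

1/190

After the first draw, 2 of the remaining 20 students are chemistry majors.
P = 2/20 × 1/19 = 2/380 = 1/190.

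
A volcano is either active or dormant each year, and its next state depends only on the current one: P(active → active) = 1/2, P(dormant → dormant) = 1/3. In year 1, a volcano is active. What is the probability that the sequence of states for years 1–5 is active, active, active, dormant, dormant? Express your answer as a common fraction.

Year 1 is given. For each transition, use the conditional probability from the current state:
P(active | active) = 1/2; P(active | active) = 1/2; P(dormant | active) = 1/2; P(dormant | dormant) = 1/3.
P = 1/2 × 1/2 × 1/2 × 1/3 = 1/24.

1/24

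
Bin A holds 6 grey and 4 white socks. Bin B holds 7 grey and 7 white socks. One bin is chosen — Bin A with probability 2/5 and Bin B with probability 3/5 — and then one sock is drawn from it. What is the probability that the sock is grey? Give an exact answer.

From Bin A: P(grey) = 6/10.
From Bin B: P(grey) = 7/14.
Total probability = (2/5)(6/10) + (3/5)(7/14) = 27/50.

27/50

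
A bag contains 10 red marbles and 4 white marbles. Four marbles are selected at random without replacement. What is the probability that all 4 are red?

P(all red) = 10/14 × 9/13 × 8/12 × 7/11 = 5040/24024 = 30/143.

30/143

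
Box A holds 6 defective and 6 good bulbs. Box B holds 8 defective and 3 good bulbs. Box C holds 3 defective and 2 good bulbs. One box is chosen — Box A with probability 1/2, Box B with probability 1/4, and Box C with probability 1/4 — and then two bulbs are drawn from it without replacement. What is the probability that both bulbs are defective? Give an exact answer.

139/440

From Box A: P(both defective) = (6/12)(5/11) = 5/22.
From Box B: P(both defective) = (8/11)(7/10) = 28/55.
From Box C: P(both defective) = (3/5)(2/4) = 3/10.
Total probability = (1/2)(5/22) + (1/4)(28/55) + (1/4)(3/10) = 139/440.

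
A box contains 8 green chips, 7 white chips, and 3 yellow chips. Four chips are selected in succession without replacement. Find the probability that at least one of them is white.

P(no white) = 11/18 × 10/17 × 9/16 × 8/15 = 7920/73440 = 11/102.
P(at least one) = 1 − 11/102 = 91/102.

91/102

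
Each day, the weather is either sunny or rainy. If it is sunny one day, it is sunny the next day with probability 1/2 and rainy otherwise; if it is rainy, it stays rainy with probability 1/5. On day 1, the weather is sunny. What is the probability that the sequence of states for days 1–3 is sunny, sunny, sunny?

Day 1 is given. For each transition, use the conditional probability from the current state:
P(sunny | sunny) = 1/2; P(sunny | sunny) = 1/2.
P = 1/2 × 1/2 = 1/4.

1/4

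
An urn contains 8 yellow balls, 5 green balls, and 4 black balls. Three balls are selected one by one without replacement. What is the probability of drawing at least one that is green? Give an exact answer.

P(no green) = 12/17 × 11/16 × 10/15 = 1320/4080 = 11/34.
P(at least one) = 1 − 11/34 = 23/34.

23/34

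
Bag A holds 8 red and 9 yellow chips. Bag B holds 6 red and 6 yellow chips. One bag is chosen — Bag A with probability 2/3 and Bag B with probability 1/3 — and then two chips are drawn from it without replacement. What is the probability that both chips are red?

239/1122

From Bag A: P(both red) = (8/17)(7/16) = 7/34.
From Bag B: P(both red) = (6/12)(5/11) = 5/22.
Total probability = (2/3)(7/34) + (1/3)(5/22) = 239/1122.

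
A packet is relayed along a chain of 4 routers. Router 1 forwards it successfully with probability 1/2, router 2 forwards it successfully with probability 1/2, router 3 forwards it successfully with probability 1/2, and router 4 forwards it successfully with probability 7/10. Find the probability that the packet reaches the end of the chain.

7/80

The events are sequential, so multiply the conditional probabilities:
P = 1/2 × 1/2 × 1/2 × 7/10 = 7/80.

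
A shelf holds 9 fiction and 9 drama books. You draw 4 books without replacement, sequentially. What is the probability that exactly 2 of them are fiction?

36/85

One ordering (fiction drawn first) has probability 9/18 × 8/17 × 9/16 × 8/15 = 5184/73440 = 6/85.
There are C(4,2) = 6 such orderings, each equally likely, so P = 6 × 6/85 = 36/85.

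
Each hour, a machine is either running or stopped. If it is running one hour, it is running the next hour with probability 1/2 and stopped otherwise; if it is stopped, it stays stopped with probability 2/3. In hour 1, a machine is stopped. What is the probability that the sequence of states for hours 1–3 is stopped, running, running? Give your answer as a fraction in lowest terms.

1/6

Hour 1 is given. For each transition, use the conditional probability from the current state:
P(running | stopped) = 1/3; P(running | running) = 1/2.
P = 1/3 × 1/2 = 1/6.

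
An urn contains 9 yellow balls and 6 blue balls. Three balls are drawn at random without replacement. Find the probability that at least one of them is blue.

P(no blue) = 9/15 × 8/14 × 7/13 = 504/2730 = 12/65.
P(at least one) = 1 − 12/65 = 53/65.

53/65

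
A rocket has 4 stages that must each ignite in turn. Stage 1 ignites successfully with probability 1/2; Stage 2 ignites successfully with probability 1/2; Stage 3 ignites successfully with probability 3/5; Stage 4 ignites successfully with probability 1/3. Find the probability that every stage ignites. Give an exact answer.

1/20

Multiplying along the chain,
P = 1/2 × 1/2 × 3/5 × 1/3 = 3/60 = 1/20.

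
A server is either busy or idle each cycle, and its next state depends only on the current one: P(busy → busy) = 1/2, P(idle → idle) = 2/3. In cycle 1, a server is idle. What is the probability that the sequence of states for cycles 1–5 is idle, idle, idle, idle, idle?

16/81

Cycle 1 is given. For each transition, use the conditional probability from the current state:
P(idle | idle) = 2/3; P(idle | idle) = 2/3; P(idle | idle) = 2/3; P(idle | idle) = 2/3.
P = 2/3 × 2/3 × 2/3 × 2/3 = 16/81.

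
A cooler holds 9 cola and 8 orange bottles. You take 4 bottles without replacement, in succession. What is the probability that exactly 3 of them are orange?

18/85

One ordering (orange drawn first) has probability 8/17 × 7/16 × 6/15 × 9/14 = 3024/57120 = 9/170.
There are C(4,3) = 4 such orderings, each equally likely, so P = 4 × 9/170 = 18/85.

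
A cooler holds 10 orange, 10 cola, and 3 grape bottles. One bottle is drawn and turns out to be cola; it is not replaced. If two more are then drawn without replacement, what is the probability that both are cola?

After the first draw, 9 of the remaining 22 bottles are cola.
P = 9/22 × 8/21 = 72/462 = 12/77.

12/77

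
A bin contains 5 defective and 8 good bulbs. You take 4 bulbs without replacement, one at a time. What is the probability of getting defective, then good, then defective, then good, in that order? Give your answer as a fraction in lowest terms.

28/429

Each draw changes the counts, so multiply the conditional probabilities along the sequence:
P = 5/13 × 8/12 × 4/11 × 7/10 = 1120/17160 = 28/429.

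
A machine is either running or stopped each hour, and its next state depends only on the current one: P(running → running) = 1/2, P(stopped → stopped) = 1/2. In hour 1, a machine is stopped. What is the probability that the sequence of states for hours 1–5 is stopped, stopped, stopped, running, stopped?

1/16

Hour 1 is given. For each transition, use the conditional probability from the current state:
P(stopped | stopped) = 1/2; P(stopped | stopped) = 1/2; P(running | stopped) = 1/2; P(stopped | running) = 1/2.
P = 1/2 × 1/2 × 1/2 × 1/2 = 1/16.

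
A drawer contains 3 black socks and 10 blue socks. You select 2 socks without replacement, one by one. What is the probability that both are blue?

15/26

P = 10/13 × 9/12 = 90/156 = 15/26.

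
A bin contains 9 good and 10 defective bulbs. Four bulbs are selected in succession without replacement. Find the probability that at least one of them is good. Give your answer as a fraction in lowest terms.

611/646

P(no good) = 10/19 × 9/18 × 8/17 × 7/16 = 5040/93024 = 35/646.
P(at least one) = 1 − 35/646 = 611/646.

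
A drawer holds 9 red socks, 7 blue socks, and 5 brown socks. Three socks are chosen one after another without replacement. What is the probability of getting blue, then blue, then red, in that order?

Each draw changes the counts, so multiply the conditional probabilities along the sequence:
P = 7/21 × 6/20 × 9/19 = 378/7980 = 9/190.

9/190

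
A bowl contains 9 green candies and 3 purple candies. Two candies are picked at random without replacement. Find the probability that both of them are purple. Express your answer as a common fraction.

P(every draw is purple) = 3/12 × 2/11 = 6/132 = 1/22.

1/22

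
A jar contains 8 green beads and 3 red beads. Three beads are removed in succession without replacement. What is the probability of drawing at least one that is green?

164/165

P(no green) = 3/11 × 2/10 × 1/9 = 6/990 = 1/165.
P(at least one) = 1 − 1/165 = 164/165.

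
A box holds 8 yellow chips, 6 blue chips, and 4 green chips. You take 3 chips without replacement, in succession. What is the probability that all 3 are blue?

P = 6/18 × 5/17 × 4/16 = 120/4896 = 5/204.

5/204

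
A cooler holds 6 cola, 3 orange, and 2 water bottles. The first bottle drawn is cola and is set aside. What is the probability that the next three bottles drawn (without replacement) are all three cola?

With the first bottle removed, 5 cola remain out of 10.
P = 5/10 × 4/9 × 3/8 = 60/720 = 1/12.

1/12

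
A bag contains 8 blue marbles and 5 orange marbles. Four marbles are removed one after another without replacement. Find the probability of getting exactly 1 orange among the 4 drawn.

One ordering (orange drawn first) has probability 5/13 × 8/12 × 7/11 × 6/10 = 1680/17160 = 14/143.
There are C(4,1) = 4 such orderings, each equally likely, so P = 4 × 14/143 = 56/143.

56/143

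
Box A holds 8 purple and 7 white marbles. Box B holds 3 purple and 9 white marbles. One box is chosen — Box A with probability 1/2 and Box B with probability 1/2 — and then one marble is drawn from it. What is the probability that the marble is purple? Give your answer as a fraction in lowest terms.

From Box A: P(purple) = 8/15.
From Box B: P(purple) = 3/12.
Total probability = (1/2)(8/15) + (1/2)(3/12) = 47/120.

47/120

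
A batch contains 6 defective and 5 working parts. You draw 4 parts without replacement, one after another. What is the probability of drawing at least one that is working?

21/22

P(no working) = 6/11 × 5/10 × 4/9 × 3/8 = 360/7920 = 1/22.
P(at least one) = 1 − 1/22 = 21/22.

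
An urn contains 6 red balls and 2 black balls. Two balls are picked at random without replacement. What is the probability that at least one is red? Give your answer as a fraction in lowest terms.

P(no red) = 2/8 × 1/7 = 2/56 = 1/28.
P(at least one) = 1 − 1/28 = 27/28.

27/28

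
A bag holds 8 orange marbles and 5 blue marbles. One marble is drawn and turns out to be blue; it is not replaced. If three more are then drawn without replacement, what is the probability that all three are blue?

With the first marble removed, 4 blue remain out of 12.
P = 4/12 × 3/11 × 2/10 = 24/1320 = 1/55.

1/55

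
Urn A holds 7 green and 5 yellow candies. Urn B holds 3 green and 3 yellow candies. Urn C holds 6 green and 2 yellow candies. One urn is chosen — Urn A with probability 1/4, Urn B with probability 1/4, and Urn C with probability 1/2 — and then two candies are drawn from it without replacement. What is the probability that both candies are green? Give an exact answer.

From Urn A: P(both green) = (7/12)(6/11) = 7/22.
From Urn B: P(both green) = (3/6)(2/5) = 1/5.
From Urn C: P(both green) = (6/8)(5/7) = 15/28.
Total probability = (1/4)(7/22) + (1/4)(1/5) + (1/2)(15/28) = 153/385.

153/385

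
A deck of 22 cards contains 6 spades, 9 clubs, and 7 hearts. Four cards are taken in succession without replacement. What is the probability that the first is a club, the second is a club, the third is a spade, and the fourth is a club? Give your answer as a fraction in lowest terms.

18/1045

Chain rule:
P = 9/22 × 8/21 × 6/20 × 7/19 = 3024/175560 = 18/1045.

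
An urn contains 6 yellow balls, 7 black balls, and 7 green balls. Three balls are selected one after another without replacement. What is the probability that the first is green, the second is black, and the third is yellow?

Each draw changes the counts, so multiply the conditional probabilities along the sequence:
P = 7/20 × 7/19 × 6/18 = 294/6840 = 49/1140.

49/1140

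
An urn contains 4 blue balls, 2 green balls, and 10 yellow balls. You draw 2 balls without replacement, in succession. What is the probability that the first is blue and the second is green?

1/30

Chain rule:
P = 4/16 × 2/15 = 8/240 = 1/30.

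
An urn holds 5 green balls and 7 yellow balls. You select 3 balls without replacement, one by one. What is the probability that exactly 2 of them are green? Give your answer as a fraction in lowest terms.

One ordering (green drawn first) has probability 5/12 × 4/11 × 7/10 = 140/1320 = 7/66.
There are C(3,2) = 3 such orderings, each equally likely, so P = 3 × 7/66 = 7/22.

7/22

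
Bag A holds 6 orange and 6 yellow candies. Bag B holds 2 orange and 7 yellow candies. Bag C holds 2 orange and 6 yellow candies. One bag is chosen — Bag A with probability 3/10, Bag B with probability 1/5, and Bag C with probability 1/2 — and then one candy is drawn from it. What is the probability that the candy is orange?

From Bag A: P(orange) = 6/12.
From Bag B: P(orange) = 2/9.
From Bag C: P(orange) = 2/8.
Total probability = (3/10)(6/12) + (1/5)(2/9) + (1/2)(2/8) = 23/72.

23/72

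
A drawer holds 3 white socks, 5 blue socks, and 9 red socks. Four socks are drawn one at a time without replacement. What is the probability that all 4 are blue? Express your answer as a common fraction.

P = 5/17 × 4/16 × 3/15 × 2/14 = 120/57120 = 1/476.

1/476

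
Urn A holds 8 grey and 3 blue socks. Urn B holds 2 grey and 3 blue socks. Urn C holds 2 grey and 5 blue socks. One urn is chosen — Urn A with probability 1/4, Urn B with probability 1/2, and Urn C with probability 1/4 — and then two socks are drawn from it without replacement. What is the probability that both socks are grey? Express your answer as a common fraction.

From Urn A: P(both grey) = (8/11)(7/10) = 28/55.
From Urn B: P(both grey) = (2/5)(1/4) = 1/10.
From Urn C: P(both grey) = (2/7)(1/6) = 1/21.
Total probability = (1/4)(28/55) + (1/2)(1/10) + (1/4)(1/21) = 437/2310.

437/2310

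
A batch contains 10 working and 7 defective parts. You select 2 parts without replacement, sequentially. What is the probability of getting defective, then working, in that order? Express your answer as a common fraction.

Each draw changes the counts, so multiply the conditional probabilities along the sequence:
P = 7/17 × 10/16 = 70/272 = 35/136.

35/136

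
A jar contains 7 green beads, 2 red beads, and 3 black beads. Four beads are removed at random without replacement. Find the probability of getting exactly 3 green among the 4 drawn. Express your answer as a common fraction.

One ordering (green drawn first) has probability 7/12 × 6/11 × 5/10 × 5/9 = 1050/11880 = 35/396.
There are C(4,3) = 4 such orderings, each equally likely, so P = 4 × 35/396 = 35/99.

35/99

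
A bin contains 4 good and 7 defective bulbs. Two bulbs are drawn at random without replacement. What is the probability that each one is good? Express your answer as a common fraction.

6/55

P = 4/11 × 3/10 = 12/110 = 6/55.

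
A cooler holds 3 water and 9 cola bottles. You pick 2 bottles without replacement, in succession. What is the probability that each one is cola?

6/11

P(all cola) = 9/12 × 8/11 = 72/132 = 6/11.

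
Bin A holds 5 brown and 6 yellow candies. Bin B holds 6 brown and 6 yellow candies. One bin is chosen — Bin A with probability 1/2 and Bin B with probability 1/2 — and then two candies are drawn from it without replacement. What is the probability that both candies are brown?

From Bin A: P(both brown) = (5/11)(4/10) = 2/11.
From Bin B: P(both brown) = (6/12)(5/11) = 5/22.
Total probability = (1/2)(2/11) + (1/2)(5/22) = 9/44.

9/44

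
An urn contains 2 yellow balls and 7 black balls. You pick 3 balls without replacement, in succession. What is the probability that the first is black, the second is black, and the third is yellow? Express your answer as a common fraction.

1/6

Chain rule:
P = 7/9 × 6/8 × 2/7 = 84/504 = 1/6.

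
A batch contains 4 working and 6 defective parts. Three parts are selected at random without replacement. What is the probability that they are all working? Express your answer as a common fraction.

P(all working) = 4/10 × 3/9 × 2/8 = 24/720 = 1/30.

1/30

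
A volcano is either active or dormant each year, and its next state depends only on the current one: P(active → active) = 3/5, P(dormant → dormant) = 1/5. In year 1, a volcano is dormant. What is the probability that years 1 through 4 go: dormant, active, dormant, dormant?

Year 1 is given. For each transition, use the conditional probability from the current state:
P(active | dormant) = 4/5; P(dormant | active) = 2/5; P(dormant | dormant) = 1/5.
P = 4/5 × 2/5 × 1/5 = 8/125.

8/125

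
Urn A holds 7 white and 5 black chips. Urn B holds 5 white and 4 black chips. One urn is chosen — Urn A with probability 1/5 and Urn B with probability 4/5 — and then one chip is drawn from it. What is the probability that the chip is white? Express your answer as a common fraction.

From Urn A: P(white) = 7/12.
From Urn B: P(white) = 5/9.
Total probability = (1/5)(7/12) + (4/5)(5/9) = 101/180.

101/180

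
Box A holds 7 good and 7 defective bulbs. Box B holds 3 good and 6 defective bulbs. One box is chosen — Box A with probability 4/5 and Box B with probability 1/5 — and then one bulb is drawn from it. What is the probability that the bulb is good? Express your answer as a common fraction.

7/15

From Box A: P(good) = 7/14.
From Box B: P(good) = 3/9.
Total probability = (4/5)(7/14) + (1/5)(3/9) = 7/15.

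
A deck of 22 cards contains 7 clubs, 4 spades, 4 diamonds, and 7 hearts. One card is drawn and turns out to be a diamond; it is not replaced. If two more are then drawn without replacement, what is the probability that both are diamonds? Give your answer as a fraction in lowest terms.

1/70

After the first draw, 3 of the remaining 21 cards are diamonds.
P = 3/21 × 2/20 = 6/420 = 1/70.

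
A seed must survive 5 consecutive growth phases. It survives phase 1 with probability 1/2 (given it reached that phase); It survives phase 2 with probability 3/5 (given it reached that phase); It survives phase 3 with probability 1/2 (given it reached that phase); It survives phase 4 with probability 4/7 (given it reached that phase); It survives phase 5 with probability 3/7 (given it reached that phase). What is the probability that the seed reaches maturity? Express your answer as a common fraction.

9/245

The events are sequential, so multiply the conditional probabilities:
P = 1/2 × 3/5 × 1/2 × 4/7 × 3/7 = 36/980 = 9/245.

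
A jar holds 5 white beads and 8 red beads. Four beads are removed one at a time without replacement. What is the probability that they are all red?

P(every draw is red) = 8/13 × 7/12 × 6/11 × 5/10 = 1680/17160 = 14/143.

14/143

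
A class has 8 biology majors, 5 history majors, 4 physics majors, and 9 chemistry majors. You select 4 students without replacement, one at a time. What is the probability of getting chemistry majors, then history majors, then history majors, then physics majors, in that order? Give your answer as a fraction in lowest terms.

Each draw changes the counts, so multiply the conditional probabilities along the sequence:
P = 9/26 × 5/25 × 4/24 × 4/23 = 720/358800 = 3/1495.

3/1495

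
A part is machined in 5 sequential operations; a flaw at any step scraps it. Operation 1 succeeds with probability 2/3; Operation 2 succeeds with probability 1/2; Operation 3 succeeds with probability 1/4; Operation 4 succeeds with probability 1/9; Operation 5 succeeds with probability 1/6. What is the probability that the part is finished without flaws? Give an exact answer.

1/648

Multiplying along the chain,
P = 2/3 × 1/2 × 1/4 × 1/9 × 1/6 = 2/1296 = 1/648.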